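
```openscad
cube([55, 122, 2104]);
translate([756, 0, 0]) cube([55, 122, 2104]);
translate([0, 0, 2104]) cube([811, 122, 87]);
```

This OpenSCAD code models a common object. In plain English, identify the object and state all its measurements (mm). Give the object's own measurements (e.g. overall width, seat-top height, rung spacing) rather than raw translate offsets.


A door frame. The clear opening is 701 mm wide and 2104 mm high. Two 55 mm wide jambs, 122 mm deep, stand either side of the opening from the floor to the top of the opening. A 87 mm thick head sits across the top of both jambs, spanning the full outside width of the frame.


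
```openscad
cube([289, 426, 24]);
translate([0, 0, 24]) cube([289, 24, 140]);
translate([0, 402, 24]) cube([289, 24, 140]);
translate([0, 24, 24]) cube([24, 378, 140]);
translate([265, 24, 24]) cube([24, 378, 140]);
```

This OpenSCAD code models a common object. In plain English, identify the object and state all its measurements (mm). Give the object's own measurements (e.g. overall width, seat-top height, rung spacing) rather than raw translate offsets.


An open-topped rectangular box: outside dimensions 289×426×164 mm, with a uniform wall and base thickness of 24 mm. The base is a full 289×426 slab on the floor; four walls sit on top of the base. The front and back walls (the −y and +y sides) span the full width; the two side walls fit between them.


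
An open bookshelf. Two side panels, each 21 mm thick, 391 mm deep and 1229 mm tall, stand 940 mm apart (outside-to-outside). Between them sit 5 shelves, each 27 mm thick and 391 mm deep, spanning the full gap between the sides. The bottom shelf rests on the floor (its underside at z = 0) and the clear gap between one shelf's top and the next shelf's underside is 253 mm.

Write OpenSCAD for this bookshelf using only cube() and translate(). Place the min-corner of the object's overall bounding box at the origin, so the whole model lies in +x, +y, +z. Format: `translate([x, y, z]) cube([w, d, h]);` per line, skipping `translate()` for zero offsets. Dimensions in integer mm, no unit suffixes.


cube([21, 391, 1229]);
translate([919, 0, 0]) cube([21, 391, 1229]);
translate([21, 0, 0]) cube([898, 391, 27]);
translate([21, 0, 280]) cube([898, 391, 27]);
translate([21, 0, 560]) cube([898, 391, 27]);
translate([21, 0, 840]) cube([898, 391, 27]);
translate([21, 0, 1120]) cube([898, 391, 27]);


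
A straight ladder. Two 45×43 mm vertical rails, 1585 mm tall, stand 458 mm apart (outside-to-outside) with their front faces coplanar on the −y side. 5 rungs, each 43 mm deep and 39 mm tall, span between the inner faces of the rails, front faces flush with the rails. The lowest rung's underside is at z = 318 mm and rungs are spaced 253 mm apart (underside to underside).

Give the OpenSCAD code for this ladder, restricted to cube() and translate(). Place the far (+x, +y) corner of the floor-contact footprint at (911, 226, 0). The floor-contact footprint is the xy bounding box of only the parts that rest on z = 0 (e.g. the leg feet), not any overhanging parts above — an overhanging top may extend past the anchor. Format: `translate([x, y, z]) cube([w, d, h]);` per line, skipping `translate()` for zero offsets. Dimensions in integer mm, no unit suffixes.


// rung span = 458 - 2*45 = 368
// rung[k] z = 318 + k*253
translate([453, 183, 0]) cube([45, 43, 1585]);
translate([866, 183, 0]) cube([45, 43, 1585]);
translate([498, 183, 318]) cube([368, 43, 39]);
translate([498, 183, 571]) cube([368, 43, 39]);
translate([498, 183, 824]) cube([368, 43, 39]);
translate([498, 183, 1077]) cube([368, 43, 39]);
translate([498, 183, 1330]) cube([368, 43, 39]);


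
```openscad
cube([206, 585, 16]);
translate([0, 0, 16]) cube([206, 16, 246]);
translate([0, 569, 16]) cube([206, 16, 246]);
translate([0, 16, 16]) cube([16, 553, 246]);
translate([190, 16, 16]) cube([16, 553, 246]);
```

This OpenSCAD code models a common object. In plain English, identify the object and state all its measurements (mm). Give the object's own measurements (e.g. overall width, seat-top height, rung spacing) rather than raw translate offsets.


An open-topped rectangular box: outside dimensions 206×585×262 mm, with a uniform wall and base thickness of 16 mm. The base is a full 206×585 slab on the floor; four walls sit on top of the base. The front and back walls (the −y and +y sides) span the full width; the two side walls fit between them.


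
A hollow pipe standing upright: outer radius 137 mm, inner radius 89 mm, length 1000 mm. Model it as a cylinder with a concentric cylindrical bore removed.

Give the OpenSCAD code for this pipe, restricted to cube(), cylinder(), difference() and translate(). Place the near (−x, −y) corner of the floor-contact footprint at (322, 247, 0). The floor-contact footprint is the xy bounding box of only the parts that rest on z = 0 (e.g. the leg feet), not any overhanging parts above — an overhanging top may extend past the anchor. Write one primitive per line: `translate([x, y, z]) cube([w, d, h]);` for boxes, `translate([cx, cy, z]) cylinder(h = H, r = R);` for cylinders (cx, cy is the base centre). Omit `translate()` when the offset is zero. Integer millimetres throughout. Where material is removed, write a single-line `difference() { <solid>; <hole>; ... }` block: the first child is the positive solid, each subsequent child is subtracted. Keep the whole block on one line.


difference() { translate([459, 384, 0]) cylinder(h = 1000, r = 137); translate([459, 384, 0]) cylinder(h = 1000, r = 89); }


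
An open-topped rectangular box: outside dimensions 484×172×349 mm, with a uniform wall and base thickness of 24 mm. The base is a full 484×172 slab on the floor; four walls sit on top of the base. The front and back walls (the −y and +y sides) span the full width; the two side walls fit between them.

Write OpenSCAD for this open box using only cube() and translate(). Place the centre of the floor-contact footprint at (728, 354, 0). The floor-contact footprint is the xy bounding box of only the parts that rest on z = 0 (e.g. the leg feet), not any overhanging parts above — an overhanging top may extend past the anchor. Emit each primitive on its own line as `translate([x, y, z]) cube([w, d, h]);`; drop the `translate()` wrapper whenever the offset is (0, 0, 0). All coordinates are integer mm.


translate([486, 268, 0]) cube([484, 172, 24]);
translate([486, 268, 24]) cube([484, 24, 325]);
translate([486, 416, 24]) cube([484, 24, 325]);
translate([486, 292, 24]) cube([24, 124, 325]);
translate([946, 292, 24]) cube([24, 124, 325]);


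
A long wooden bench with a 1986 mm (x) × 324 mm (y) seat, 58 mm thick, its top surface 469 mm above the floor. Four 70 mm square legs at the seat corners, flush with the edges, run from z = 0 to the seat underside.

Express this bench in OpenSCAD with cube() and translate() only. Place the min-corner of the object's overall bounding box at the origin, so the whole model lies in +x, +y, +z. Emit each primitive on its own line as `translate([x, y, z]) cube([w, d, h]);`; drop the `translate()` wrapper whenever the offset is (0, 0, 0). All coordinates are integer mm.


translate([0, 0, 411]) cube([1986, 324, 58]);
cube([70, 70, 411]);
translate([0, 254, 0]) cube([70, 70, 411]);
translate([1916, 0, 0]) cube([70, 70, 411]);
translate([1916, 254, 0]) cube([70, 70, 411]);


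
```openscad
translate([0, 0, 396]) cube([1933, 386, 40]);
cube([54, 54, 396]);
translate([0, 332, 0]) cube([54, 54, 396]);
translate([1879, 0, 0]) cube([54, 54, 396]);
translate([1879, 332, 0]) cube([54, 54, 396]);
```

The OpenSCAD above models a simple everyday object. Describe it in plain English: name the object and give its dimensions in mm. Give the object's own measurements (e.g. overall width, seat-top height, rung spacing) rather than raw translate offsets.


A bench: a 1933×386 mm seat slab, 40 mm thick, top at z = 436 mm, on four 54×54 mm square legs flush with the seat corners and standing on z = 0.


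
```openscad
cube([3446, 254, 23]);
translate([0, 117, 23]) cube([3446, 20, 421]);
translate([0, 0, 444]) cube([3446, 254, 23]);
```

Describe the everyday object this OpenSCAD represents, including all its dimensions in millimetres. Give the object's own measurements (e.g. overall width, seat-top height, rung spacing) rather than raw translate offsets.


An I-beam lying along x, 3446 mm long. Overall section height 467 mm. Two flanges 254 mm wide (y) and 23 mm thick, one on the floor and one at the top; a web 20 mm thick runs between them, centred on the flange width.


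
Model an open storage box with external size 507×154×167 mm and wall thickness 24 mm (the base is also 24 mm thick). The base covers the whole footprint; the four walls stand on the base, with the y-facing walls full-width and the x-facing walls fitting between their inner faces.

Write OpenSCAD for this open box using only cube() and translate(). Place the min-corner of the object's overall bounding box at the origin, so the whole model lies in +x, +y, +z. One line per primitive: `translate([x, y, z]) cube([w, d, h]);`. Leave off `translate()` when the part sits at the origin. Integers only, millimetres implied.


cube([507, 154, 24]);
translate([0, 0, 24]) cube([507, 24, 143]);
translate([0, 130, 24]) cube([507, 24, 143]);
translate([0, 24, 24]) cube([24, 106, 143]);
translate([483, 24, 24]) cube([24, 106, 143]);


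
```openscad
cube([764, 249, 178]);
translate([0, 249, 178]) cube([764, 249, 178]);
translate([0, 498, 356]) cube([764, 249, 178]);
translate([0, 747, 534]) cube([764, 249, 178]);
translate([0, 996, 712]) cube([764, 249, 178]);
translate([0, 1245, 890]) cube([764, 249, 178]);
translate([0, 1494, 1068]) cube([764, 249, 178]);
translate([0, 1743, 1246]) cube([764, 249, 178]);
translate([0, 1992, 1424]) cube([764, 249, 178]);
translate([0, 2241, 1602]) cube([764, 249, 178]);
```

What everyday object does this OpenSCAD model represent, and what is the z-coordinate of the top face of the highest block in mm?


A staircase. The total rise is 1780 mm.

10 identical blocks, each offset up and back from the previous — a staircase. Each step is 178 mm tall and there are 10 of them, so the total rise is 10 × 178 = 1780 mm.


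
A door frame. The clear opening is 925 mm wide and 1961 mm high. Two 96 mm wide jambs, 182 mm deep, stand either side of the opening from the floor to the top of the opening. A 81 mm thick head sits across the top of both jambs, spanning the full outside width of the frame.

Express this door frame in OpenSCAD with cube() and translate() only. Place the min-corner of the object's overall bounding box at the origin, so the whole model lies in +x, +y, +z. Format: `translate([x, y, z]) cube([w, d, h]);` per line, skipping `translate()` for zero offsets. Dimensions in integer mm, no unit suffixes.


cube([96, 182, 1961]);
translate([1021, 0, 0]) cube([96, 182, 1961]);
translate([0, 0, 1961]) cube([1117, 182, 81]);


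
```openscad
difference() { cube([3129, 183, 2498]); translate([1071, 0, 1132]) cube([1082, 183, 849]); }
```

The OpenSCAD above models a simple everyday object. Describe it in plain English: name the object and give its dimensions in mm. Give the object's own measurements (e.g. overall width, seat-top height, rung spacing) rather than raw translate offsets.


A wall 3129 mm long (x), 183 mm thick (y), 2498 mm tall, with a rectangular window opening cut through it. The opening is 1082 mm wide and 849 mm tall; its sill is at z = 1132 mm and its near (−x) edge is 1071 mm from the wall's −x end. The opening passes through the full wall thickness.


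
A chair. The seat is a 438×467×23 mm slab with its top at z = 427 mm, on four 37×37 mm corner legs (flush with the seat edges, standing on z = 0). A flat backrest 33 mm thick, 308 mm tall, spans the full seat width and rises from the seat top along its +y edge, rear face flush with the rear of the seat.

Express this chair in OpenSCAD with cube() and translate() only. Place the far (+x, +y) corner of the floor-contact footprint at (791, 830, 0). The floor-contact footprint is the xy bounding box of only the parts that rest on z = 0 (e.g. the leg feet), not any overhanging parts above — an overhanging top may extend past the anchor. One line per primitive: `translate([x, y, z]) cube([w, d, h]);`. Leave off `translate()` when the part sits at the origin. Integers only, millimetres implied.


// leg_h = 427 - 23 = 404
translate([353, 363, 404]) cube([438, 467, 23]);
translate([353, 363, 0]) cube([37, 37, 404]);
translate([754, 363, 0]) cube([37, 37, 404]);
translate([353, 793, 0]) cube([37, 37, 404]);
translate([754, 793, 0]) cube([37, 37, 404]);
translate([353, 797, 427]) cube([438, 33, 308]);


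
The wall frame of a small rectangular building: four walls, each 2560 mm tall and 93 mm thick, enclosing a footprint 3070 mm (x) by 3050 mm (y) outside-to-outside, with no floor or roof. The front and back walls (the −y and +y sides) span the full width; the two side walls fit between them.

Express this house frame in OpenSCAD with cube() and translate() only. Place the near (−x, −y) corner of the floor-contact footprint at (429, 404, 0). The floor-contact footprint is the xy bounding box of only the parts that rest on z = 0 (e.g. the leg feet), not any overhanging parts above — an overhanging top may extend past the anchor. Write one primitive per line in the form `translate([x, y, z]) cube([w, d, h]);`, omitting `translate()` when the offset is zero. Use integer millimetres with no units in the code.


translate([429, 404, 0]) cube([3070, 93, 2560]);
translate([429, 3361, 0]) cube([3070, 93, 2560]);
translate([429, 497, 0]) cube([93, 2864, 2560]);
translate([3406, 497, 0]) cube([93, 2864, 2560]);


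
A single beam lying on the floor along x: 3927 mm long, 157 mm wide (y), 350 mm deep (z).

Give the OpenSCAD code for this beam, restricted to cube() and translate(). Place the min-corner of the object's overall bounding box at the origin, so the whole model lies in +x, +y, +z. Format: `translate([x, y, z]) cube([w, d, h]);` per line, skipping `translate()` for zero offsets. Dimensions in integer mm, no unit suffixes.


cube([3927, 157, 350]);


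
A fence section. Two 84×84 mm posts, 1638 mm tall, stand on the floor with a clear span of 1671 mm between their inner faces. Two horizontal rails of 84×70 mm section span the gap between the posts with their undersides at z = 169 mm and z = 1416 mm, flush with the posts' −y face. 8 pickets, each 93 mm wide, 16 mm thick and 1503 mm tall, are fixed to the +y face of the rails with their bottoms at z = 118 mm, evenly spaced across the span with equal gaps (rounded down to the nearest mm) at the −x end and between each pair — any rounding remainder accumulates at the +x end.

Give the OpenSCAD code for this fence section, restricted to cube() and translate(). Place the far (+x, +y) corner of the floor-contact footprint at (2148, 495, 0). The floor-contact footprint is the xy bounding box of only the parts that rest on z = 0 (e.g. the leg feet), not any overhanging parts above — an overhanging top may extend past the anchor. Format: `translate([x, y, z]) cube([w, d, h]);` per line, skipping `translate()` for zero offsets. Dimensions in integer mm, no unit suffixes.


translate([309, 411, 0]) cube([84, 84, 1638]);
translate([2064, 411, 0]) cube([84, 84, 1638]);
translate([393, 411, 169]) cube([1671, 84, 70]);
translate([393, 411, 1416]) cube([1671, 84, 70]);
translate([496, 495, 118]) cube([93, 16, 1503]);
translate([692, 495, 118]) cube([93, 16, 1503]);
translate([888, 495, 118]) cube([93, 16, 1503]);
translate([1084, 495, 118]) cube([93, 16, 1503]);
translate([1280, 495, 118]) cube([93, 16, 1503]);
translate([1476, 495, 118]) cube([93, 16, 1503]);
translate([1672, 495, 118]) cube([93, 16, 1503]);
translate([1868, 495, 118]) cube([93, 16, 1503]);


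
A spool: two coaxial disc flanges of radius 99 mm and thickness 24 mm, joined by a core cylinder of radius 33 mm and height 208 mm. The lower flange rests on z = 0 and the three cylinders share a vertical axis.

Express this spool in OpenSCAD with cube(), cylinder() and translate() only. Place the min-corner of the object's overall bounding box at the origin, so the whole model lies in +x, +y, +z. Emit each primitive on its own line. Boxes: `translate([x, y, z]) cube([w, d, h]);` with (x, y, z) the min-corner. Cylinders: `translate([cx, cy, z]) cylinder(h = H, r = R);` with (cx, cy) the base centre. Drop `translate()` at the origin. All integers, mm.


translate([99, 99, 0]) cylinder(h = 24, r = 99);
translate([99, 99, 24]) cylinder(h = 208, r = 33);
translate([99, 99, 232]) cylinder(h = 24, r = 99);


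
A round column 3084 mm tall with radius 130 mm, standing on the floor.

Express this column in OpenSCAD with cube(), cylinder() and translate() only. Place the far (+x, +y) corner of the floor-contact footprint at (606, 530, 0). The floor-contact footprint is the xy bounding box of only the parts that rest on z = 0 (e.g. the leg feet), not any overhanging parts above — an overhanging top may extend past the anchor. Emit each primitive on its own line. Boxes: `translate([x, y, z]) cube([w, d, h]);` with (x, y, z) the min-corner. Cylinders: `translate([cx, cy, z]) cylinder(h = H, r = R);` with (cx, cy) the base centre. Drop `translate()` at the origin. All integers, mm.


translate([476, 400, 0]) cylinder(h = 3084, r = 130);


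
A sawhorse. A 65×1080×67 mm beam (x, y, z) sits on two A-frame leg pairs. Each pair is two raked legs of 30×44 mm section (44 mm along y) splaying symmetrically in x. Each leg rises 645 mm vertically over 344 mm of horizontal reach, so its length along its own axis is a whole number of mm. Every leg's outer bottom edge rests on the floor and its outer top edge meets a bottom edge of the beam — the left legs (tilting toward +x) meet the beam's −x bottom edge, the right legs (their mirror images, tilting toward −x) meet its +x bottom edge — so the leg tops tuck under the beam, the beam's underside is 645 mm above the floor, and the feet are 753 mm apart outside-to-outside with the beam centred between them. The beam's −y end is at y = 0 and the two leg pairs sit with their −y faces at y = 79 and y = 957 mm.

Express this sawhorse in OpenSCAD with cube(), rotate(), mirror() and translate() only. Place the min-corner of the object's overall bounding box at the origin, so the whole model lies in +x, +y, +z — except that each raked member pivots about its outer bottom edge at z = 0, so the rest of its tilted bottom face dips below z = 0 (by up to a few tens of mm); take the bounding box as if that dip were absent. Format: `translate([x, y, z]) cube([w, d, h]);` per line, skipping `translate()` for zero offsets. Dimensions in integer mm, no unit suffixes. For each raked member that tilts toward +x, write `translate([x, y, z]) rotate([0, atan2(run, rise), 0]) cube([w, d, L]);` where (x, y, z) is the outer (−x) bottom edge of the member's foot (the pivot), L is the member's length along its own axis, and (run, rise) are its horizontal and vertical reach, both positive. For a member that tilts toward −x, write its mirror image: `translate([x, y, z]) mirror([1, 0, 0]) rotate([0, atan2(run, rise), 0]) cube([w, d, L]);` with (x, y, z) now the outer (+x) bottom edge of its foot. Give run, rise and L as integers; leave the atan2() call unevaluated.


translate([344, 0, 645]) cube([65, 1080, 67]);
translate([0, 79, 0]) rotate([0, atan2(344, 645), 0]) cube([30, 44, 731]);
translate([753, 79, 0]) mirror([1, 0, 0]) rotate([0, atan2(344, 645), 0]) cube([30, 44, 731]);
translate([0, 957, 0]) rotate([0, atan2(344, 645), 0]) cube([30, 44, 731]);
translate([753, 957, 0]) mirror([1, 0, 0]) rotate([0, atan2(344, 645), 0]) cube([30, 44, 731]);


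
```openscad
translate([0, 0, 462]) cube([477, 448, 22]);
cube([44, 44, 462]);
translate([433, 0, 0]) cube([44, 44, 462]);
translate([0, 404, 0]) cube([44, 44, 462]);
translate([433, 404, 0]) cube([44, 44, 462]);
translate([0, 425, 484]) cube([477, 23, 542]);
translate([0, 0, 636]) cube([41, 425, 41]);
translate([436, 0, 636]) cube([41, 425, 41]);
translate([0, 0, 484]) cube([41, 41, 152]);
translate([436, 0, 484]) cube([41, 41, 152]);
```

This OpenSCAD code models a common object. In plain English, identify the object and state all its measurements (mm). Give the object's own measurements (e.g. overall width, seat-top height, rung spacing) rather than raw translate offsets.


A chair. The seat is a 477×448×22 mm slab with its top at z = 484 mm, on four 44×44 mm corner legs (flush with the seat edges, standing on z = 0). A flat backrest 23 mm thick, 542 mm tall, spans the full seat width and rises from the seat top along its +y edge, rear face flush with the rear of the seat. Two armrests of 41×41 mm section run along each side from the seat's front edge to the front of the backrest, top faces 193 mm above the seat top and outer faces flush with the seat's x-edges; a 41×41 mm post under the front of each armrest stands on the seat at the front corner.


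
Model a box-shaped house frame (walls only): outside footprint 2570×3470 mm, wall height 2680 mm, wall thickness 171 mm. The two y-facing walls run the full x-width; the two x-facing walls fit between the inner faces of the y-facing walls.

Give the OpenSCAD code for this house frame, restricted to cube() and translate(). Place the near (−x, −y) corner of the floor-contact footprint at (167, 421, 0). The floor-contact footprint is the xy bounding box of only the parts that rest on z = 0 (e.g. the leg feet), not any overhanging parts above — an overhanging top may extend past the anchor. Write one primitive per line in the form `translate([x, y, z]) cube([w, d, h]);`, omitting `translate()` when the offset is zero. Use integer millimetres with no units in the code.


translate([167, 421, 0]) cube([2570, 171, 2680]);
translate([167, 3720, 0]) cube([2570, 171, 2680]);
translate([167, 592, 0]) cube([171, 3128, 2680]);
translate([2566, 592, 0]) cube([171, 3128, 2680]);


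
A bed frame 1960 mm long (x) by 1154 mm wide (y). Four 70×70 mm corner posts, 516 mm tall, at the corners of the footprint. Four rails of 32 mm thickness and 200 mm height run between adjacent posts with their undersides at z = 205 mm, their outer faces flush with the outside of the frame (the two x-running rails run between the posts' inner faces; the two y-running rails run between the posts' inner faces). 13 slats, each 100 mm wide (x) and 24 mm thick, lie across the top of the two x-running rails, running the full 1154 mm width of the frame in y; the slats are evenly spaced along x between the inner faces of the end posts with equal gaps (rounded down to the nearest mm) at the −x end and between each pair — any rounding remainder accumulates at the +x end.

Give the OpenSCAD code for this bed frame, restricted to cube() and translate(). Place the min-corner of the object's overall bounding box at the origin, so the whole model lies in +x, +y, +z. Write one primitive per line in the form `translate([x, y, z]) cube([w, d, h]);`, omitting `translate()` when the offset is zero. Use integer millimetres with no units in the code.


cube([70, 70, 516]);
translate([0, 1084, 0]) cube([70, 70, 516]);
translate([1890, 0, 0]) cube([70, 70, 516]);
translate([1890, 1084, 0]) cube([70, 70, 516]);
translate([70, 0, 205]) cube([1820, 32, 200]);
translate([70, 1122, 205]) cube([1820, 32, 200]);
translate([0, 70, 205]) cube([32, 1014, 200]);
translate([1928, 70, 205]) cube([32, 1014, 200]);
translate([107, 0, 405]) cube([100, 1154, 24]);
translate([244, 0, 405]) cube([100, 1154, 24]);
translate([381, 0, 405]) cube([100, 1154, 24]);
translate([518, 0, 405]) cube([100, 1154, 24]);
translate([655, 0, 405]) cube([100, 1154, 24]);
translate([792, 0, 405]) cube([100, 1154, 24]);
translate([929, 0, 405]) cube([100, 1154, 24]);
translate([1066, 0, 405]) cube([100, 1154, 24]);
translate([1203, 0, 405]) cube([100, 1154, 24]);
translate([1340, 0, 405]) cube([100, 1154, 24]);
translate([1477, 0, 405]) cube([100, 1154, 24]);
translate([1614, 0, 405]) cube([100, 1154, 24]);
translate([1751, 0, 405]) cube([100, 1154, 24]);


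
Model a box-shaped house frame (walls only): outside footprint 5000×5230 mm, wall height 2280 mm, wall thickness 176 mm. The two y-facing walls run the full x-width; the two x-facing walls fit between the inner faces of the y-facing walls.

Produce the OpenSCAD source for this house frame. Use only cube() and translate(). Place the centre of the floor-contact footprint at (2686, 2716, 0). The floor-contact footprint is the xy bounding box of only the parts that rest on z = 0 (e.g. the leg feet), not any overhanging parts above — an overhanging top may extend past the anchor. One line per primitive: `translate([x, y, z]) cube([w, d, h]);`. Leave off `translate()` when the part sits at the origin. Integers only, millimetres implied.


translate([186, 101, 0]) cube([5000, 176, 2280]);
translate([186, 5155, 0]) cube([5000, 176, 2280]);
translate([186, 277, 0]) cube([176, 4878, 2280]);
translate([5010, 277, 0]) cube([176, 4878, 2280]);


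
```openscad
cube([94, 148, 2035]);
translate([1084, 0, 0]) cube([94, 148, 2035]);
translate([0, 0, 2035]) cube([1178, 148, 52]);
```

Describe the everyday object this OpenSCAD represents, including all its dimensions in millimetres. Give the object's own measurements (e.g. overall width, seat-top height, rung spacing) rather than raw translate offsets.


A door frame. The clear opening is 990 mm wide and 2035 mm high. Two 94 mm wide jambs, 148 mm deep, stand either side of the opening from the floor to the top of the opening. A 52 mm thick head sits across the top of both jambs, spanning the full outside width of the frame.


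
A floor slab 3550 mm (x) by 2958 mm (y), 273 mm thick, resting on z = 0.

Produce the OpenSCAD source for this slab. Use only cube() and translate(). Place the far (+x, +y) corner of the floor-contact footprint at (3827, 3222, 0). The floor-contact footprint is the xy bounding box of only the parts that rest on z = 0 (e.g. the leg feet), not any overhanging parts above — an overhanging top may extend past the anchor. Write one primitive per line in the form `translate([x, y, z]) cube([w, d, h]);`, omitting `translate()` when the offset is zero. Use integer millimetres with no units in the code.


translate([277, 264, 0]) cube([3550, 2958, 273]);


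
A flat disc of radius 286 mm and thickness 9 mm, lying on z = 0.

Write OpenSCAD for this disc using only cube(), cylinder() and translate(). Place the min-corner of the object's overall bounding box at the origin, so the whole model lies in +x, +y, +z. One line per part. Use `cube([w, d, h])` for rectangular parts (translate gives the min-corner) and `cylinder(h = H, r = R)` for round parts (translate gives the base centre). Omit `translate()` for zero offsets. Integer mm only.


translate([286, 286, 0]) cylinder(h = 9, r = 286);


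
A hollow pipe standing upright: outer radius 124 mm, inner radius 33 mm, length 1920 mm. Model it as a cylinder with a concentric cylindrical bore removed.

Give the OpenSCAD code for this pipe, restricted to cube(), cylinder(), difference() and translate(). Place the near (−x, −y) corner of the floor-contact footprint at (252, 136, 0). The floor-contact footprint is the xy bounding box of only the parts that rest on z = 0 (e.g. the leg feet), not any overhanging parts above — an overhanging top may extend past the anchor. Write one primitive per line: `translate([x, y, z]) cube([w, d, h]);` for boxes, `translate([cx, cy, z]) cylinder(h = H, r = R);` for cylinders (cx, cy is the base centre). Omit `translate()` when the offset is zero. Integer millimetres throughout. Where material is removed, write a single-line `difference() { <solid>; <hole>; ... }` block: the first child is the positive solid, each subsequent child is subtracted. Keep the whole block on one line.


difference() { translate([376, 260, 0]) cylinder(h = 1920, r = 124); translate([376, 260, 0]) cylinder(h = 1920, r = 33); }


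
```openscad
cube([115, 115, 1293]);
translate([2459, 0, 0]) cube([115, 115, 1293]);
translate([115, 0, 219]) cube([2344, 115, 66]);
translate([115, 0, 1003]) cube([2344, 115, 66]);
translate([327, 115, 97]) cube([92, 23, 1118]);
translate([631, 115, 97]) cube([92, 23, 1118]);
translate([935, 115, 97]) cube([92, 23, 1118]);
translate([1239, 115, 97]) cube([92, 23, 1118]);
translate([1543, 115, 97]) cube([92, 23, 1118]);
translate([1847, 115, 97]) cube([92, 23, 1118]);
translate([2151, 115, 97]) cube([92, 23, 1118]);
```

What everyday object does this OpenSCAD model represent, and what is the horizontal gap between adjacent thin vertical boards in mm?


A fence section. The picket gap is 212 mm.

Two posts, two rails, 7 pickets — a fence section. Span 2344 mm holds 7 pickets of 92 mm with 8 equal gaps: ⌊(2344 − 7·92) / 8⌋ = 212 mm.


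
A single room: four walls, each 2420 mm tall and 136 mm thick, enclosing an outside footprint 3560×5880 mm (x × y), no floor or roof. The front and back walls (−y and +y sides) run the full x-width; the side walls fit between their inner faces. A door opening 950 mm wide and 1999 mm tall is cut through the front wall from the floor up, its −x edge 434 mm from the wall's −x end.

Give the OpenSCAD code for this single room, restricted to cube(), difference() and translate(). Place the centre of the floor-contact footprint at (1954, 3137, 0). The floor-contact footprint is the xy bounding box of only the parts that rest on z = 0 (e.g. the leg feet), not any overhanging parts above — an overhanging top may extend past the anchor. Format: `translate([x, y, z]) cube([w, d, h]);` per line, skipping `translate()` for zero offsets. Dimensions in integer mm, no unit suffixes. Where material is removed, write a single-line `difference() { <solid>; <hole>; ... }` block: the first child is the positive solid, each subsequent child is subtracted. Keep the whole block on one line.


difference() { translate([174, 197, 0]) cube([3560, 136, 2420]); translate([608, 197, 0]) cube([950, 136, 1999]); }
translate([174, 5941, 0]) cube([3560, 136, 2420]);
translate([174, 333, 0]) cube([136, 5608, 2420]);
translate([3598, 333, 0]) cube([136, 5608, 2420]);


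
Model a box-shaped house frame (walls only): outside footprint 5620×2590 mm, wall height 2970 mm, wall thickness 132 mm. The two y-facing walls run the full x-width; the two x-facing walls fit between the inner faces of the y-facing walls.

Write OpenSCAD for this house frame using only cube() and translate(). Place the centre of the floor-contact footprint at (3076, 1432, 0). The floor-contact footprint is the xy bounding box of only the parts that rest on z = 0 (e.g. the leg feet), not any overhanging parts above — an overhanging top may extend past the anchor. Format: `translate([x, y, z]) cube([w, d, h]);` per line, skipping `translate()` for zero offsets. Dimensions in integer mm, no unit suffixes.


translate([266, 137, 0]) cube([5620, 132, 2970]);
translate([266, 2595, 0]) cube([5620, 132, 2970]);
translate([266, 269, 0]) cube([132, 2326, 2970]);
translate([5754, 269, 0]) cube([132, 2326, 2970]);


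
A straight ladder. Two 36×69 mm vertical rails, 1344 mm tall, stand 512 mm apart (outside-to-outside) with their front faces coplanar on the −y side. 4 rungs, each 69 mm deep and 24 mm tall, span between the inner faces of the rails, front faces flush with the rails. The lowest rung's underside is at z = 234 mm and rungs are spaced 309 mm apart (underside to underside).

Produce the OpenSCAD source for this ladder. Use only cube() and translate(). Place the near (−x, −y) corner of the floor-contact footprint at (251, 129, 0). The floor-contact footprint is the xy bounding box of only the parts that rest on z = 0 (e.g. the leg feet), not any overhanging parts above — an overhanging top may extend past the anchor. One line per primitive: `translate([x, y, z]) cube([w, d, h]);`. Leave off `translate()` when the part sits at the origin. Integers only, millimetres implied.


translate([251, 129, 0]) cube([36, 69, 1344]);
translate([727, 129, 0]) cube([36, 69, 1344]);
translate([287, 129, 234]) cube([440, 69, 24]);
translate([287, 129, 543]) cube([440, 69, 24]);
translate([287, 129, 852]) cube([440, 69, 24]);
translate([287, 129, 1161]) cube([440, 69, 24]);


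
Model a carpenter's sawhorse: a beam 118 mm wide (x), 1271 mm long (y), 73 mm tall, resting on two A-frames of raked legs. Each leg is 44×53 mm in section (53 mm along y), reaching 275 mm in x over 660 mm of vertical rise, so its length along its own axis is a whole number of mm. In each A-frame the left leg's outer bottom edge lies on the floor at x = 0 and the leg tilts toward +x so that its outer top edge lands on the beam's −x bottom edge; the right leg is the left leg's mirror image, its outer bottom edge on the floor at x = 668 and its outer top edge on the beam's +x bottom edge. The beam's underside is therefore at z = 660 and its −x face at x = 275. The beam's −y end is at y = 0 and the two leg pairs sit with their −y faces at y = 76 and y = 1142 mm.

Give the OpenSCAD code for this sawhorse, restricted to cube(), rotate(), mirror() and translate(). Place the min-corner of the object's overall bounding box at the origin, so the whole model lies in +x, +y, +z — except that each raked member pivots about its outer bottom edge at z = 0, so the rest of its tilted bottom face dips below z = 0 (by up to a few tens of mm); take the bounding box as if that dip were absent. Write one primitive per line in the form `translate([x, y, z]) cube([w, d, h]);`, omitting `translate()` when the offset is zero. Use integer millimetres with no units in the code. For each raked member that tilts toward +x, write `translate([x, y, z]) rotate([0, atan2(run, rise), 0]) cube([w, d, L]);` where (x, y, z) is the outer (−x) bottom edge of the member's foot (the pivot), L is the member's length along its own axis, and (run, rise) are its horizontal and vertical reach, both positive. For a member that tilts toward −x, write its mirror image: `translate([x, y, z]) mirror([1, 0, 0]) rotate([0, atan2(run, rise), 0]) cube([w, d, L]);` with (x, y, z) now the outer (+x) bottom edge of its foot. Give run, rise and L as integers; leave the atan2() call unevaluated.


translate([275, 0, 660]) cube([118, 1271, 73]);
translate([0, 76, 0]) rotate([0, atan2(275, 660), 0]) cube([44, 53, 715]);
translate([668, 76, 0]) mirror([1, 0, 0]) rotate([0, atan2(275, 660), 0]) cube([44, 53, 715]);
translate([0, 1142, 0]) rotate([0, atan2(275, 660), 0]) cube([44, 53, 715]);
translate([668, 1142, 0]) mirror([1, 0, 0]) rotate([0, atan2(275, 660), 0]) cube([44, 53, 715]);


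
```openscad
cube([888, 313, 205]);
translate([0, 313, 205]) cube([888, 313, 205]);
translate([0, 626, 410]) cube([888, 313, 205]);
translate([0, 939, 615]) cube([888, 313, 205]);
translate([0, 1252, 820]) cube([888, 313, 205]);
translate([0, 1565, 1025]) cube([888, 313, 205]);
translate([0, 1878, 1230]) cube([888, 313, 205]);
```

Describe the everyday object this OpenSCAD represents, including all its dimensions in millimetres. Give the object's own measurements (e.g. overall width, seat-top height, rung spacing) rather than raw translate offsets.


A straight staircase of 7 solid steps. Each step is 888 mm wide (x), 313 mm deep (y, the going) and 205 mm tall (the rise). The first step rests on the floor; each subsequent step sits one going further in +y and one rise higher in +z, directly behind and above the previous step with no overlap.


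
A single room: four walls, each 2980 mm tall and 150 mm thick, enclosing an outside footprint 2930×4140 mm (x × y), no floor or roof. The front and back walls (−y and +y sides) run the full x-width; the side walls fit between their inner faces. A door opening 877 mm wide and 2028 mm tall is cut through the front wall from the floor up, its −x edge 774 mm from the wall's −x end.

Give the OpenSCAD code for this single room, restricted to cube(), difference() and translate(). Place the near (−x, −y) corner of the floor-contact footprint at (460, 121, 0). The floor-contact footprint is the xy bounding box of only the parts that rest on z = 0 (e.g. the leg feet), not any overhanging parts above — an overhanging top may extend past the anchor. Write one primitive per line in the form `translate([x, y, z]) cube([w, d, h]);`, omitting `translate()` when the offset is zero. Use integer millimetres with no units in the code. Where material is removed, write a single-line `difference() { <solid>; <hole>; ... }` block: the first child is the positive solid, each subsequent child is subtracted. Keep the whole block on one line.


difference() { translate([460, 121, 0]) cube([2930, 150, 2980]); translate([1234, 121, 0]) cube([877, 150, 2028]); }
translate([460, 4111, 0]) cube([2930, 150, 2980]);
translate([460, 271, 0]) cube([150, 3840, 2980]);
translate([3240, 271, 0]) cube([150, 3840, 2980]);


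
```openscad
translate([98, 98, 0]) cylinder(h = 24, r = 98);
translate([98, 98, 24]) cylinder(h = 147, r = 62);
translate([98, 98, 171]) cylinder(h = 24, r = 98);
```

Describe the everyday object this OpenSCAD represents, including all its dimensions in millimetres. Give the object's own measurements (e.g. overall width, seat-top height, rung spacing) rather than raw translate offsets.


A spool: two coaxial disc flanges of radius 98 mm and thickness 24 mm, joined by a core cylinder of radius 62 mm and height 147 mm. The lower flange rests on z = 0 and the three cylinders share a vertical axis.


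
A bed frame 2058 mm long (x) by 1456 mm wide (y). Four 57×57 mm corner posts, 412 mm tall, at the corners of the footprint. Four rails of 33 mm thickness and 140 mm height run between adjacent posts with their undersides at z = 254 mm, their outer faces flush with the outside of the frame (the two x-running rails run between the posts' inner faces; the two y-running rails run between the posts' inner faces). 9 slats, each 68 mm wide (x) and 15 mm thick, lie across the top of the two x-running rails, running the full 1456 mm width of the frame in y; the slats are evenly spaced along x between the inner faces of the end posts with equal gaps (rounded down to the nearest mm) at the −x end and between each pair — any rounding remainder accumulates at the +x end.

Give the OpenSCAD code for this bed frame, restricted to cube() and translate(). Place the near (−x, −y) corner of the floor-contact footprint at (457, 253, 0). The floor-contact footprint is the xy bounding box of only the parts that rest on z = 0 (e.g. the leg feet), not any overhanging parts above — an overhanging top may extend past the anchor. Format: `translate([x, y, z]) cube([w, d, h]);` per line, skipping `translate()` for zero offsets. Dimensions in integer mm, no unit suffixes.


// slat z = rail_z + rail_h = 254 + 140 = 394
// slat gap = ⌊(1944 − 9·68) / 10⌋ = 133
translate([457, 253, 0]) cube([57, 57, 412]);
translate([457, 1652, 0]) cube([57, 57, 412]);
translate([2458, 253, 0]) cube([57, 57, 412]);
translate([2458, 1652, 0]) cube([57, 57, 412]);
translate([514, 253, 254]) cube([1944, 33, 140]);
translate([514, 1676, 254]) cube([1944, 33, 140]);
translate([457, 310, 254]) cube([33, 1342, 140]);
translate([2482, 310, 254]) cube([33, 1342, 140]);
translate([647, 253, 394]) cube([68, 1456, 15]);
translate([848, 253, 394]) cube([68, 1456, 15]);
translate([1049, 253, 394]) cube([68, 1456, 15]);
translate([1250, 253, 394]) cube([68, 1456, 15]);
translate([1451, 253, 394]) cube([68, 1456, 15]);
translate([1652, 253, 394]) cube([68, 1456, 15]);
translate([1853, 253, 394]) cube([68, 1456, 15]);
translate([2054, 253, 394]) cube([68, 1456, 15]);
translate([2255, 253, 394]) cube([68, 1456, 15]);


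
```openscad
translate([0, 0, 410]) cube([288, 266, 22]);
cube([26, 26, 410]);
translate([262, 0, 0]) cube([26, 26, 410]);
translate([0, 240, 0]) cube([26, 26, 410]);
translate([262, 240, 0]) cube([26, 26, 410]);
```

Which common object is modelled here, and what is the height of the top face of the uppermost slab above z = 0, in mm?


A stool. The seat height is 432 mm.

A 288×266×22 slab at z = 410 on four corner posts — a stool. The seat top is 410 + 22 = 432 mm.
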